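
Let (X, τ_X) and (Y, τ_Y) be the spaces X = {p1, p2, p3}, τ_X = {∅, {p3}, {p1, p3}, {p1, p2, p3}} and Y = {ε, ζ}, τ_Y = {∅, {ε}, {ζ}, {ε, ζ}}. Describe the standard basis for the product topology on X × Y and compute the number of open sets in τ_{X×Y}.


Basis B = {∅ × ∅, {p3} × {ε}, {p3} × {ζ}, {p1, p3} × {ε}, {p1, p3} × {ζ}, {p3} × {ε, ζ}, {p1, p2, p3} × {ε}, {p1, p2, p3} × {ζ}, {p1, p3} × {ε, ζ}, {p1, p2, p3} × {ε, ζ}}; |τ_{X×Y}| = 16.

Enumerate products U × V with U ∈ τ_X, V ∈ τ_Y (deduplicated):
  ∅ × ∅ = {} (∅)
  {p3} × {ε} = {(p3,ε)}
  {p3} × {ζ} = {(p3,ζ)}
  {p1, p3} × {ε} = {(p1,ε), (p3,ε)}
  {p1, p3} × {ζ} = {(p1,ζ), (p3,ζ)}
  {p3} × {ε, ζ} = {(p3,ε), (p3,ζ)}
  {p1, p2, p3} × {ε} = {(p1,ε), (p2,ε), (p3,ε)}
  {p1, p2, p3} × {ζ} = {(p1,ζ), (p2,ζ), (p3,ζ)}
  {p1, p3} × {ε, ζ} = {(p1,ε), (p1,ζ), (p3,ε), (p3,ζ)}
  {p1, p2, p3} × {ε, ζ} = {(p1,ε), (p1,ζ), (p2,ε), (p2,ζ), (p3,ε), (p3,ζ)}
These 10 distinct sets form the basis B.
Close under arbitrary unions to get τ_{X×Y}; counting gives |τ_{X×Y}| = 16.


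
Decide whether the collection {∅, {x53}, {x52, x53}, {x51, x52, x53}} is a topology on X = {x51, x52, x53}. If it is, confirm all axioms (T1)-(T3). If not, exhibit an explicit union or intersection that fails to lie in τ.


τ IS a topology on X.

Axiom (T1): ∅ ∈ τ? Yes; X ∈ τ? Yes.
Axiom (T2/T3): check pairwise unions and intersections of members of τ.
All pairwise intersections and unions checked — each lies in τ. Therefore τ satisfies (T1), (T2), (T3): it IS a topology on X.


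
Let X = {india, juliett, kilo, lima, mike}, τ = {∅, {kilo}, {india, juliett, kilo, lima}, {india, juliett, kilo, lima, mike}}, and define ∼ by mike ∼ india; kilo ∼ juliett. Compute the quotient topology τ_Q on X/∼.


X/∼ = {[india=mike], [juliett=kilo], [lima]}; |τ_Q| = 2.

Equivalence classes: [india=mike], [juliett=kilo], [lima].
Quotient map π: X → X/∼ sends india ↦ [india=mike], juliett ↦ [juliett=kilo], kilo ↦ [juliett=kilo], lima ↦ [lima], mike ↦ [india=mike].
For each subset V ⊆ X/∼, compute π^{-1}(V) ⊆ X and check whether π^{-1}(V) ∈ τ. V is open in τ_Q iff π^{-1}(V) ∈ τ.
  V = {}: π^{-1}(V) = ∅ ∈ τ ✓.
  V = {[india=mike]}: π^{-1}(V) = {india, mike} ∉ τ ✗.
  V = {[juliett=kilo]}: π^{-1}(V) = {juliett, kilo} ∉ τ ✗.
  V = {[india=mike], [juliett=kilo]}: π^{-1}(V) = {india, juliett, kilo, mike} ∉ τ ✗.
  V = {[lima]}: π^{-1}(V) = {lima} ∉ τ ✗.
  V = {[india=mike], [lima]}: π^{-1}(V) = {india, lima, mike} ∉ τ ✗.
  V = {[juliett=kilo], [lima]}: π^{-1}(V) = {juliett, kilo, lima} ∉ τ ✗.
  V = {[india=mike], [juliett=kilo], [lima]}: π^{-1}(V) = {india, juliett, kilo, lima, mike} ∈ τ ✓.
Open sets in the quotient: τ_Q = {{}, {[india=mike], [juliett=kilo], [lima]}} (2 elements).


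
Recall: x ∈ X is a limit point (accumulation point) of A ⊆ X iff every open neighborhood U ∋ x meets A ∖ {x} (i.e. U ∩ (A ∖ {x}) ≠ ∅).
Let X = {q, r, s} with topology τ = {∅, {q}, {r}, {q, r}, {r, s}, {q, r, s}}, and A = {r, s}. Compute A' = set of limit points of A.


A' = {s}

For each x ∈ X, list the open sets U ∈ τ with x ∈ U, then check whether U ∩ (A ∖ {x}) ≠ ∅ for every such U.
  x = q: open {q} ∋ x has {q} ∩ (A ∖ {q}) = ∅, so x is NOT a limit point.
  x = r: open {r} ∋ x has {r} ∩ (A ∖ {r}) = ∅, so x is NOT a limit point.
  x = s: opens ∋ x are {r, s}, {q, r, s}; each meets A ∖ {s}, so x IS a limit point.
Collecting: A' = {s}.


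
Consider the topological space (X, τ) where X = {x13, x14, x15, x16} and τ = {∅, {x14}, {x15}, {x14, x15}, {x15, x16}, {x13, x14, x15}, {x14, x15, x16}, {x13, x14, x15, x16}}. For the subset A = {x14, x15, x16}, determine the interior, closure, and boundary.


int(A) = {x14, x15, x16}, cl(A) = {x13, x14, x15, x16}, ∂A = {x13}.

Closed sets in (X, τ) are complements of opens:
  closed(X, τ) = {∅, {x13}, {x16}, {x13, x14}, {x13, x16}, {x13, x14, x16}, {x13, x15, x16}, {x13, x14, x15, x16}}.
int(A) = ⋃ {U ∈ τ : U ⊆ A}. Opens contained in A: ∅, {x14}, {x15}, {x14, x15}, {x15, x16}, {x14, x15, x16}.
Taking the union of these: int(A) = {x14, x15, x16}.
cl(A) = ⋂ {C closed : A ⊆ C}. Closed sets containing A: {x13, x14, x15, x16}.
Intersecting these: cl(A) = {x13, x14, x15, x16}.
∂A = cl(A) ∖ int(A) = {x13, x14, x15, x16} ∖ {x14, x15, x16} = {x13}.


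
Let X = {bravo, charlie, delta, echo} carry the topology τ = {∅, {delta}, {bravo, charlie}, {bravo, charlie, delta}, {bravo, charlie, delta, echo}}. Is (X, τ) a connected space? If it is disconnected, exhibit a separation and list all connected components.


(X, τ) is connected.

Find clopen sets (U ∈ τ with X ∖ U ∈ τ):
  U = ∅, X ∖ U = {bravo, charlie, delta, echo} — both open, so U is clopen.
  U = {bravo, charlie, delta, echo}, X ∖ U = ∅ — both open, so U is clopen.
Only trivial clopens (∅ and X) exist, so (X, τ) is connected.
Compute connected components by grouping points that agree on all clopens:
  component: {bravo, charlie, delta, echo}


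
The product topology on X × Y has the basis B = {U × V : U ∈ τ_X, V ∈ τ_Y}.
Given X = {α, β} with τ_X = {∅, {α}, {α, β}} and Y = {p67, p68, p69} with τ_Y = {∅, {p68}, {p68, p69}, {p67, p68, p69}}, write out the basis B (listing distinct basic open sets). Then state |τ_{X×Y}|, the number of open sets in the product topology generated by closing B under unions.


Basis B = {∅ × ∅, {α} × {p68}, {α} × {p68, p69}, {α, β} × {p68}, {α} × {p67, p68, p69}, {α, β} × {p68, p69}, {α, β} × {p67, p68, p69}}; |τ_{X×Y}| = 10.

Enumerate products U × V with U ∈ τ_X, V ∈ τ_Y (deduplicated):
  ∅ × ∅ = {} (∅)
  {α} × {p68} = {(α,p68)}
  {α} × {p68, p69} = {(α,p68), (α,p69)}
  {α, β} × {p68} = {(α,p68), (β,p68)}
  {α} × {p67, p68, p69} = {(α,p67), (α,p68), (α,p69)}
  {α, β} × {p68, p69} = {(α,p68), (α,p69), (β,p68), (β,p69)}
  {α, β} × {p67, p68, p69} = {(α,p67), (α,p68), (α,p69), (β,p67), (β,p68), (β,p69)}
These 7 distinct sets form the basis B.
Close under arbitrary unions to get τ_{X×Y}; counting gives |τ_{X×Y}| = 10.


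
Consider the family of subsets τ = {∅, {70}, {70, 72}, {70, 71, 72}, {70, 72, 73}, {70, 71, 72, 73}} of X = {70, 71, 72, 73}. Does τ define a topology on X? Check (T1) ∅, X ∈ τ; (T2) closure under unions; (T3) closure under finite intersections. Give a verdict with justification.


τ IS a topology on X.

Axiom (T1): ∅ ∈ τ? Yes; X ∈ τ? Yes.
Axiom (T2/T3): check pairwise unions and intersections of members of τ.
All pairwise intersections and unions checked — each lies in τ. Therefore τ satisfies (T1), (T2), (T3): it IS a topology on X.


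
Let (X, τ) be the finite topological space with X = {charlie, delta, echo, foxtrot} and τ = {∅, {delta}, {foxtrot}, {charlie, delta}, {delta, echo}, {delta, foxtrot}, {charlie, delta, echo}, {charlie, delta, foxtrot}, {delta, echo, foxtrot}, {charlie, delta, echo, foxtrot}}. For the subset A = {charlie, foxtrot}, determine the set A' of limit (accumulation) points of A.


A' = ∅

For each x ∈ X, list the open sets U ∈ τ with x ∈ U, then check whether U ∩ (A ∖ {x}) ≠ ∅ for every such U.
  x = charlie: open {charlie, delta} ∋ x has {charlie, delta} ∩ (A ∖ {charlie}) = ∅, so x is NOT a limit point.
  x = delta: open {delta} ∋ x has {delta} ∩ (A ∖ {delta}) = ∅, so x is NOT a limit point.
  x = echo: open {delta, echo} ∋ x has {delta, echo} ∩ (A ∖ {echo}) = ∅, so x is NOT a limit point.
  x = foxtrot: open {foxtrot} ∋ x has {foxtrot} ∩ (A ∖ {foxtrot}) = ∅, so x is NOT a limit point.
Collecting: A' = ∅.


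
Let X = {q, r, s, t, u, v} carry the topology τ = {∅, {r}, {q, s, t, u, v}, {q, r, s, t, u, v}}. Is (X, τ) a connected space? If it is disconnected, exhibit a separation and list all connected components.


(X, τ) is disconnected; components = [{r}, {q, s, t, u, v}].

Find clopen sets (U ∈ τ with X ∖ U ∈ τ):
  U = ∅, X ∖ U = {q, r, s, t, u, v} — both open, so U is clopen.
  U = {r}, X ∖ U = {q, s, t, u, v} — both open, so U is clopen.
  U = {q, s, t, u, v}, X ∖ U = {r} — both open, so U is clopen.
  U = {q, r, s, t, u, v}, X ∖ U = ∅ — both open, so U is clopen.
Nontrivial clopen(s) exist: e.g. {q, s, t, u, v}. So (X, τ) is disconnected.
Compute connected components by grouping points that agree on all clopens:
  component: {r}
  component: {q, s, t, u, v}


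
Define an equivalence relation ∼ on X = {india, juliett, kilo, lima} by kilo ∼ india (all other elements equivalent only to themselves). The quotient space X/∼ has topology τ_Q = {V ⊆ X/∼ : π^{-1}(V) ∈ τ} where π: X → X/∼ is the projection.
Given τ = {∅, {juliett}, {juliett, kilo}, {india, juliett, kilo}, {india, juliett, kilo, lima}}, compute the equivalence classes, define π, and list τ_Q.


X/∼ = {[india=kilo], [juliett], [lima]}; |τ_Q| = 4.

Equivalence classes: [india=kilo], [juliett], [lima].
Quotient map π: X → X/∼ sends india ↦ [india=kilo], juliett ↦ [juliett], kilo ↦ [india=kilo], lima ↦ [lima].
For each subset V ⊆ X/∼, compute π^{-1}(V) ⊆ X and check whether π^{-1}(V) ∈ τ. V is open in τ_Q iff π^{-1}(V) ∈ τ.
  V = {}: π^{-1}(V) = ∅ ∈ τ ✓.
  V = {[india=kilo]}: π^{-1}(V) = {india, kilo} ∉ τ ✗.
  V = {[juliett]}: π^{-1}(V) = {juliett} ∈ τ ✓.
  V = {[india=kilo], [juliett]}: π^{-1}(V) = {india, juliett, kilo} ∈ τ ✓.
  V = {[lima]}: π^{-1}(V) = {lima} ∉ τ ✗.
  V = {[india=kilo], [lima]}: π^{-1}(V) = {india, kilo, lima} ∉ τ ✗.
  V = {[juliett], [lima]}: π^{-1}(V) = {juliett, lima} ∉ τ ✗.
  V = {[india=kilo], [juliett], [lima]}: π^{-1}(V) = {india, juliett, kilo, lima} ∈ τ ✓.
Open sets in the quotient: τ_Q = {{}, {[juliett]}, {[india=kilo], [juliett]}, {[india=kilo], [juliett], [lima]}} (4 elements).


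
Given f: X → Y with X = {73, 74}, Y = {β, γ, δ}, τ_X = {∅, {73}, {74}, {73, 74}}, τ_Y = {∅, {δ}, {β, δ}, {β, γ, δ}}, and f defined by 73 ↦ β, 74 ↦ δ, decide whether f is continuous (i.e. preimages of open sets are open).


f IS continuous.

Compute f^{-1}(U) for each U ∈ τ_Y:
  U = ∅: f^{-1}(U) = ∅ ∈ τ_X ✓.
  U = {δ}: f^{-1}(U) = {74} ∈ τ_X ✓.
  U = {β, δ}: f^{-1}(U) = {73, 74} ∈ τ_X ✓.
  U = {β, γ, δ}: f^{-1}(U) = {73, 74} ∈ τ_X ✓.
Every preimage lies in τ_X, so f IS continuous.


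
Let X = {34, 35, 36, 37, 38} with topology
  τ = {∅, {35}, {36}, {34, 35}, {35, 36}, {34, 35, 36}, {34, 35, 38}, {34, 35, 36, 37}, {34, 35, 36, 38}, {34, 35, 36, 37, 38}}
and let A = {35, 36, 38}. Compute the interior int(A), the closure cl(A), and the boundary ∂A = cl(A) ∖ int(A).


int(A) = {35, 36}, cl(A) = {34, 35, 36, 37, 38}, ∂A = {34, 37, 38}.

Closed sets in (X, τ) are complements of opens:
  closed(X, τ) = {∅, {37}, {38}, {36, 37}, {37, 38}, {34, 37, 38}, {36, 37, 38}, {34, 35, 37, 38}, {34, 36, 37, 38}, {34, 35, 36, 37, 38}}.
int(A) = ⋃ {U ∈ τ : U ⊆ A}. Opens contained in A: ∅, {35}, {36}, {35, 36}.
Taking the union of these: int(A) = {35, 36}.
cl(A) = ⋂ {C closed : A ⊆ C}. Closed sets containing A: {34, 35, 36, 37, 38}.
Intersecting these: cl(A) = {34, 35, 36, 37, 38}.
∂A = cl(A) ∖ int(A) = {34, 35, 36, 37, 38} ∖ {35, 36} = {34, 37, 38}.


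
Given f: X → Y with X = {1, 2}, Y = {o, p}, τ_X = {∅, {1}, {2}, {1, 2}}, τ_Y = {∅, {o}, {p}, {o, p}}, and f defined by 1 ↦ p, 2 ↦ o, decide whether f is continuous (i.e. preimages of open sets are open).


f IS continuous.

Compute f^{-1}(U) for each U ∈ τ_Y:
  U = ∅: f^{-1}(U) = ∅ ∈ τ_X ✓.
  U = {o}: f^{-1}(U) = {2} ∈ τ_X ✓.
  U = {p}: f^{-1}(U) = {1} ∈ τ_X ✓.
  U = {o, p}: f^{-1}(U) = {1, 2} ∈ τ_X ✓.
Every preimage lies in τ_X, so f IS continuous.


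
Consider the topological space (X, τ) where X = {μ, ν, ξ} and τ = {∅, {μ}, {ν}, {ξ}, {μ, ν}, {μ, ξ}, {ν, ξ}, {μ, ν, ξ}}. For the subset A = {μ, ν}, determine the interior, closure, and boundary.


int(A) = {μ, ν}, cl(A) = {μ, ν}, ∂A = ∅.

Closed sets in (X, τ) are complements of opens:
  closed(X, τ) = {∅, {μ}, {ν}, {ξ}, {μ, ν}, {μ, ξ}, {ν, ξ}, {μ, ν, ξ}}.
int(A) = ⋃ {U ∈ τ : U ⊆ A}. Opens contained in A: ∅, {μ}, {ν}, {μ, ν}.
Taking the union of these: int(A) = {μ, ν}.
cl(A) = ⋂ {C closed : A ⊆ C}. Closed sets containing A: {μ, ν}, {μ, ν, ξ}.
Intersecting these: cl(A) = {μ, ν}.
∂A = cl(A) ∖ int(A) = {μ, ν} ∖ {μ, ν} = ∅.


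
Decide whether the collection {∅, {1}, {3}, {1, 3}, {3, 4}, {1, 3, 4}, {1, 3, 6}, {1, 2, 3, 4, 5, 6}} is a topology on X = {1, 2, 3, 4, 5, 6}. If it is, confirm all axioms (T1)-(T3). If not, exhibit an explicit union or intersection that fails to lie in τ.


τ is NOT a topology on X.

Axiom (T1): ∅ ∈ τ? Yes; X ∈ τ? Yes.
Axiom (T2/T3): check pairwise unions and intersections of members of τ.
Counterexample for (T2): {3, 4} ∪ {1, 3, 6} = {1, 3, 4, 6} ∉ τ. Therefore τ is NOT a topology.


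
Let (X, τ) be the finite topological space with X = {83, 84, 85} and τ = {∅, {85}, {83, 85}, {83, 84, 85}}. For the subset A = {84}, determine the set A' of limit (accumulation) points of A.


A' = ∅

For each x ∈ X, list the open sets U ∈ τ with x ∈ U, then check whether U ∩ (A ∖ {x}) ≠ ∅ for every such U.
  x = 83: open {83, 85} ∋ x has {83, 85} ∩ (A ∖ {83}) = ∅, so x is NOT a limit point.
  x = 84: open {83, 84, 85} ∋ x has {83, 84, 85} ∩ (A ∖ {84}) = ∅, so x is NOT a limit point.
  x = 85: open {85} ∋ x has {85} ∩ (A ∖ {85}) = ∅, so x is NOT a limit point.
Collecting: A' = ∅.


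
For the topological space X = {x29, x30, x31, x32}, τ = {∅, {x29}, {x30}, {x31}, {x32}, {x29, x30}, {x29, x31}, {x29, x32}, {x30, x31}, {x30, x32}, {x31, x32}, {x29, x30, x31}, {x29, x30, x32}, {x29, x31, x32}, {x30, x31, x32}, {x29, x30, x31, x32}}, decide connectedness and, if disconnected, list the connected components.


(X, τ) is disconnected; components = [{x29}, {x30}, {x31}, {x32}].

Find clopen sets (U ∈ τ with X ∖ U ∈ τ):
  U = ∅, X ∖ U = {x29, x30, x31, x32} — both open, so U is clopen.
  U = {x29}, X ∖ U = {x30, x31, x32} — both open, so U is clopen.
  U = {x30}, X ∖ U = {x29, x31, x32} — both open, so U is clopen.
  U = {x31}, X ∖ U = {x29, x30, x32} — both open, so U is clopen.
  U = {x32}, X ∖ U = {x29, x30, x31} — both open, so U is clopen.
  U = {x29, x30}, X ∖ U = {x31, x32} — both open, so U is clopen.
  U = {x29, x31}, X ∖ U = {x30, x32} — both open, so U is clopen.
  U = {x29, x32}, X ∖ U = {x30, x31} — both open, so U is clopen.
  U = {x30, x31}, X ∖ U = {x29, x32} — both open, so U is clopen.
  U = {x30, x32}, X ∖ U = {x29, x31} — both open, so U is clopen.
  U = {x31, x32}, X ∖ U = {x29, x30} — both open, so U is clopen.
  U = {x29, x30, x31}, X ∖ U = {x32} — both open, so U is clopen.
  U = {x29, x30, x32}, X ∖ U = {x31} — both open, so U is clopen.
  U = {x29, x31, x32}, X ∖ U = {x30} — both open, so U is clopen.
  U = {x30, x31, x32}, X ∖ U = {x29} — both open, so U is clopen.
  U = {x29, x30, x31, x32}, X ∖ U = ∅ — both open, so U is clopen.
Nontrivial clopen(s) exist: e.g. {x31}. So (X, τ) is disconnected.
Compute connected components by grouping points that agree on all clopens:
  component: {x29}
  component: {x30}
  component: {x31}
  component: {x32}


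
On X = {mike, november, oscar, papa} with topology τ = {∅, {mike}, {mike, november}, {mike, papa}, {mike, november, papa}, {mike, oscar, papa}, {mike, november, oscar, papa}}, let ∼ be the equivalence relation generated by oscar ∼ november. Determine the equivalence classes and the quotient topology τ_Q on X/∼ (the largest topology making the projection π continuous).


X/∼ = {[mike], [november=oscar], [papa]}; |τ_Q| = 4.

Equivalence classes: [mike], [november=oscar], [papa].
Quotient map π: X → X/∼ sends mike ↦ [mike], november ↦ [november=oscar], oscar ↦ [november=oscar], papa ↦ [papa].
For each subset V ⊆ X/∼, compute π^{-1}(V) ⊆ X and check whether π^{-1}(V) ∈ τ. V is open in τ_Q iff π^{-1}(V) ∈ τ.
  V = {}: π^{-1}(V) = ∅ ∈ τ ✓.
  V = {[mike]}: π^{-1}(V) = {mike} ∈ τ ✓.
  V = {[november=oscar]}: π^{-1}(V) = {november, oscar} ∉ τ ✗.
  V = {[mike], [november=oscar]}: π^{-1}(V) = {mike, november, oscar} ∉ τ ✗.
  V = {[papa]}: π^{-1}(V) = {papa} ∉ τ ✗.
  V = {[mike], [papa]}: π^{-1}(V) = {mike, papa} ∈ τ ✓.
  V = {[november=oscar], [papa]}: π^{-1}(V) = {november, oscar, papa} ∉ τ ✗.
  V = {[mike], [november=oscar], [papa]}: π^{-1}(V) = {mike, november, oscar, papa} ∈ τ ✓.
Open sets in the quotient: τ_Q = {{}, {[mike]}, {[mike], [papa]}, {[mike], [november=oscar], [papa]}} (4 elements).


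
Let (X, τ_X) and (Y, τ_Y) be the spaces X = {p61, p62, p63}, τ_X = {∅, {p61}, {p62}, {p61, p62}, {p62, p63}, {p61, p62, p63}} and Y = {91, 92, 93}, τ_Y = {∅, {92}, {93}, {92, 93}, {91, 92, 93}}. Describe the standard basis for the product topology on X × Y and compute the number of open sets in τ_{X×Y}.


Basis B = {∅ × ∅, {p61} × {92}, {p61} × {93}, {p62} × {92}, {p62} × {93}, {p61} × {92, 93}, {p61, p62} × {92}, {p61, p62} × {93}, {p62} × {92, 93}, {p62, p63} × {92}, {p62, p63} × {93}, {p61} × {91, 92, 93}, {p61, p62, p63} × {92}, {p61, p62, p63} × {93}, {p62} × {91, 92, 93}, {p61, p62} × {92, 93}, {p62, p63} × {92, 93}, {p61, p62} × {91, 92, 93}, {p61, p62, p63} × {92, 93}, {p62, p63} × {91, 92, 93}, {p61, p62, p63} × {91, 92, 93}}; |τ_{X×Y}| = 70.

Enumerate products U × V with U ∈ τ_X, V ∈ τ_Y (deduplicated):
  ∅ × ∅ = {} (∅)
  {p61} × {92} = {(p61,92)}
  {p61} × {93} = {(p61,93)}
  {p62} × {92} = {(p62,92)}
  {p62} × {93} = {(p62,93)}
  {p61} × {92, 93} = {(p61,92), (p61,93)}
  {p61, p62} × {92} = {(p61,92), (p62,92)}
  {p61, p62} × {93} = {(p61,93), (p62,93)}
  {p62} × {92, 93} = {(p62,92), (p62,93)}
  {p62, p63} × {92} = {(p62,92), (p63,92)}
  {p62, p63} × {93} = {(p62,93), (p63,93)}
  {p61} × {91, 92, 93} = {(p61,91), (p61,92), (p61,93)}
  {p61, p62, p63} × {92} = {(p61,92), (p62,92), (p63,92)}
  {p61, p62, p63} × {93} = {(p61,93), (p62,93), (p63,93)}
  {p62} × {91, 92, 93} = {(p62,91), (p62,92), (p62,93)}
  {p61, p62} × {92, 93} = {(p61,92), (p61,93), (p62,92), (p62,93)}
  {p62, p63} × {92, 93} = {(p62,92), (p62,93), (p63,92), (p63,93)}
  {p61, p62} × {91, 92, 93} = {(p61,91), (p61,92), (p61,93), (p62,91), (p62,92), (p62,93)}
  {p61, p62, p63} × {92, 93} = {(p61,92), (p61,93), (p62,92), (p62,93), (p63,92), (p63,93)}
  {p62, p63} × {91, 92, 93} = {(p62,91), (p62,92), (p62,93), (p63,91), (p63,92), (p63,93)}
  {p61, p62, p63} × {91, 92, 93} = {(p61,91), (p61,92), (p61,93), (p62,91), (p62,92), (p62,93), (p63,91), (p63,92), (p63,93)}
These 21 distinct sets form the basis B.
Close under arbitrary unions to get τ_{X×Y}; counting gives |τ_{X×Y}| = 70.


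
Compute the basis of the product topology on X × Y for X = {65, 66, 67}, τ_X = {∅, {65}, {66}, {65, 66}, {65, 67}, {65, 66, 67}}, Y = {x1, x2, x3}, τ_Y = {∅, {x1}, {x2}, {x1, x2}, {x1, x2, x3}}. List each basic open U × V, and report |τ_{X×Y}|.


Basis B = {∅ × ∅, {65} × {x1}, {65} × {x2}, {66} × {x1}, {66} × {x2}, {65} × {x1, x2}, {65, 66} × {x1}, {65, 67} × {x1}, {65, 66} × {x2}, {65, 67} × {x2}, {66} × {x1, x2}, {65} × {x1, x2, x3}, {65, 66, 67} × {x1}, {65, 66, 67} × {x2}, {66} × {x1, x2, x3}, {65, 66} × {x1, x2}, {65, 67} × {x1, x2}, {65, 66} × {x1, x2, x3}, {65, 67} × {x1, x2, x3}, {65, 66, 67} × {x1, x2}, {65, 66, 67} × {x1, x2, x3}}; |τ_{X×Y}| = 70.

Enumerate products U × V with U ∈ τ_X, V ∈ τ_Y (deduplicated):
  ∅ × ∅ = {} (∅)
  {65} × {x1} = {(65,x1)}
  {65} × {x2} = {(65,x2)}
  {66} × {x1} = {(66,x1)}
  {66} × {x2} = {(66,x2)}
  {65} × {x1, x2} = {(65,x1), (65,x2)}
  {65, 66} × {x1} = {(65,x1), (66,x1)}
  {65, 67} × {x1} = {(65,x1), (67,x1)}
  {65, 66} × {x2} = {(65,x2), (66,x2)}
  {65, 67} × {x2} = {(65,x2), (67,x2)}
  {66} × {x1, x2} = {(66,x1), (66,x2)}
  {65} × {x1, x2, x3} = {(65,x1), (65,x2), (65,x3)}
  {65, 66, 67} × {x1} = {(65,x1), (66,x1), (67,x1)}
  {65, 66, 67} × {x2} = {(65,x2), (66,x2), (67,x2)}
  {66} × {x1, x2, x3} = {(66,x1), (66,x2), (66,x3)}
  {65, 66} × {x1, x2} = {(65,x1), (65,x2), (66,x1), (66,x2)}
  {65, 67} × {x1, x2} = {(65,x1), (65,x2), (67,x1), (67,x2)}
  {65, 66} × {x1, x2, x3} = {(65,x1), (65,x2), (65,x3), (66,x1), (66,x2), (66,x3)}
  {65, 67} × {x1, x2, x3} = {(65,x1), (65,x2), (65,x3), (67,x1), (67,x2), (67,x3)}
  {65, 66, 67} × {x1, x2} = {(65,x1), (65,x2), (66,x1), (66,x2), (67,x1), (67,x2)}
  {65, 66, 67} × {x1, x2, x3} = {(65,x1), (65,x2), (65,x3), (66,x1), (66,x2), (66,x3), (67,x1), (67,x2), (67,x3)}
These 21 distinct sets form the basis B.
Close under arbitrary unions to get τ_{X×Y}; counting gives |τ_{X×Y}| = 70.


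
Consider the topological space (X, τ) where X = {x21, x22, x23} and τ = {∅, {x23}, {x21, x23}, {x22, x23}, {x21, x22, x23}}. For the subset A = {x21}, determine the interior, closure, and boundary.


int(A) = ∅, cl(A) = {x21}, ∂A = {x21}.

Closed sets in (X, τ) are complements of opens:
  closed(X, τ) = {∅, {x21}, {x22}, {x21, x22}, {x21, x22, x23}}.
int(A) = ⋃ {U ∈ τ : U ⊆ A}. Opens contained in A: ∅.
Taking the union of these: int(A) = ∅.
cl(A) = ⋂ {C closed : A ⊆ C}. Closed sets containing A: {x21}, {x21, x22}, {x21, x22, x23}.
Intersecting these: cl(A) = {x21}.
∂A = cl(A) ∖ int(A) = {x21} ∖ ∅ = {x21}.


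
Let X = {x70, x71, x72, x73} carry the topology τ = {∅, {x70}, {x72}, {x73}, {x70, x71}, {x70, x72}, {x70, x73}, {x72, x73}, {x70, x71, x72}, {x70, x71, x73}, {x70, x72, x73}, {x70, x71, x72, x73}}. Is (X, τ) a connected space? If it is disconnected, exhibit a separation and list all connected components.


(X, τ) is disconnected; components = [{x72}, {x73}, {x70, x71}].

Find clopen sets (U ∈ τ with X ∖ U ∈ τ):
  U = ∅, X ∖ U = {x70, x71, x72, x73} — both open, so U is clopen.
  U = {x72}, X ∖ U = {x70, x71, x73} — both open, so U is clopen.
  U = {x73}, X ∖ U = {x70, x71, x72} — both open, so U is clopen.
  U = {x70, x71}, X ∖ U = {x72, x73} — both open, so U is clopen.
  U = {x72, x73}, X ∖ U = {x70, x71} — both open, so U is clopen.
  U = {x70, x71, x72}, X ∖ U = {x73} — both open, so U is clopen.
  U = {x70, x71, x73}, X ∖ U = {x72} — both open, so U is clopen.
  U = {x70, x71, x72, x73}, X ∖ U = ∅ — both open, so U is clopen.
Nontrivial clopen(s) exist: e.g. {x70, x71}. So (X, τ) is disconnected.
Compute connected components by grouping points that agree on all clopens:
  component: {x72}
  component: {x73}
  component: {x70, x71}


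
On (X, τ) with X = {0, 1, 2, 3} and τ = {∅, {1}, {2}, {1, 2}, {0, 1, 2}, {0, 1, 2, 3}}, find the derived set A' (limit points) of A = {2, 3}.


A' = {0, 3}

For each x ∈ X, list the open sets U ∈ τ with x ∈ U, then check whether U ∩ (A ∖ {x}) ≠ ∅ for every such U.
  x = 0: opens ∋ x are {0, 1, 2}, {0, 1, 2, 3}; each meets A ∖ {0}, so x IS a limit point.
  x = 1: open {1} ∋ x has {1} ∩ (A ∖ {1}) = ∅, so x is NOT a limit point.
  x = 2: open {2} ∋ x has {2} ∩ (A ∖ {2}) = ∅, so x is NOT a limit point.
  x = 3: opens ∋ x are {0, 1, 2, 3}; each meets A ∖ {3}, so x IS a limit point.
Collecting: A' = {0, 3}.


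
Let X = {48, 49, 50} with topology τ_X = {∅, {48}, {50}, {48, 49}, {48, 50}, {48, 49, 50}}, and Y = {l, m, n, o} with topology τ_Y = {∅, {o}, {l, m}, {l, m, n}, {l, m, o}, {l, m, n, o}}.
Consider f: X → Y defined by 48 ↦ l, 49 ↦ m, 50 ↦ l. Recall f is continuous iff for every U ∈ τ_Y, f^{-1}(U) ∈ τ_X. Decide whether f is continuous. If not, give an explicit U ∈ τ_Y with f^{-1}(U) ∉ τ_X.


f IS continuous.

Compute f^{-1}(U) for each U ∈ τ_Y:
  U = ∅: f^{-1}(U) = ∅ ∈ τ_X ✓.
  U = {o}: f^{-1}(U) = ∅ ∈ τ_X ✓.
  U = {l, m}: f^{-1}(U) = {48, 49, 50} ∈ τ_X ✓.
  U = {l, m, n}: f^{-1}(U) = {48, 49, 50} ∈ τ_X ✓.
  U = {l, m, o}: f^{-1}(U) = {48, 49, 50} ∈ τ_X ✓.
  U = {l, m, n, o}: f^{-1}(U) = {48, 49, 50} ∈ τ_X ✓.
Every preimage lies in τ_X, so f IS continuous.


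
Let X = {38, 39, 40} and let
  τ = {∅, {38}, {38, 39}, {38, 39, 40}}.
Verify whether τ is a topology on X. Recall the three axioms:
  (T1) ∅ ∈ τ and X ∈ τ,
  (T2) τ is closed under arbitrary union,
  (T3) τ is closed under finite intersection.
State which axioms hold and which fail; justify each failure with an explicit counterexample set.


τ IS a topology on X.

Axiom (T1): ∅ ∈ τ? Yes; X ∈ τ? Yes.
Axiom (T2/T3): check pairwise unions and intersections of members of τ.
All pairwise intersections and unions checked — each lies in τ. Therefore τ satisfies (T1), (T2), (T3): it IS a topology on X.


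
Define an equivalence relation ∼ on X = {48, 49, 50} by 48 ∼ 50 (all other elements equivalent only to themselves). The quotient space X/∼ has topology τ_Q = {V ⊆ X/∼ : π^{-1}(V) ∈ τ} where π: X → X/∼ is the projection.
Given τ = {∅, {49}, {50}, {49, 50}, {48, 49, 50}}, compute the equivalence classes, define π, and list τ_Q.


X/∼ = {[48=50], [49]}; |τ_Q| = 3.

Equivalence classes: [48=50], [49].
Quotient map π: X → X/∼ sends 48 ↦ [48=50], 49 ↦ [49], 50 ↦ [48=50].
For each subset V ⊆ X/∼, compute π^{-1}(V) ⊆ X and check whether π^{-1}(V) ∈ τ. V is open in τ_Q iff π^{-1}(V) ∈ τ.
  V = {}: π^{-1}(V) = ∅ ∈ τ ✓.
  V = {[48=50]}: π^{-1}(V) = {48, 50} ∉ τ ✗.
  V = {[49]}: π^{-1}(V) = {49} ∈ τ ✓.
  V = {[48=50], [49]}: π^{-1}(V) = {48, 49, 50} ∈ τ ✓.
Open sets in the quotient: τ_Q = {{}, {[49]}, {[48=50], [49]}} (3 elements).


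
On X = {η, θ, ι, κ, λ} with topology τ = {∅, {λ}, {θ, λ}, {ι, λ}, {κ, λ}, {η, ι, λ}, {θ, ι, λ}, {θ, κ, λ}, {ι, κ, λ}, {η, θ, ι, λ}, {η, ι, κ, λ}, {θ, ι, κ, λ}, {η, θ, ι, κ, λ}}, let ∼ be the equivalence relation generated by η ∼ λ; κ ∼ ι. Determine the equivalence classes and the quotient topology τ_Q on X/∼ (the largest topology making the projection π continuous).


X/∼ = {[η=λ], [θ], [ι=κ]}; |τ_Q| = 3.

Equivalence classes: [η=λ], [θ], [ι=κ].
Quotient map π: X → X/∼ sends η ↦ [η=λ], θ ↦ [θ], ι ↦ [ι=κ], κ ↦ [ι=κ], λ ↦ [η=λ].
For each subset V ⊆ X/∼, compute π^{-1}(V) ⊆ X and check whether π^{-1}(V) ∈ τ. V is open in τ_Q iff π^{-1}(V) ∈ τ.
  V = {}: π^{-1}(V) = ∅ ∈ τ ✓.
  V = {[η=λ]}: π^{-1}(V) = {η, λ} ∉ τ ✗.
  V = {[θ]}: π^{-1}(V) = {θ} ∉ τ ✗.
  V = {[η=λ], [θ]}: π^{-1}(V) = {η, θ, λ} ∉ τ ✗.
  V = {[ι=κ]}: π^{-1}(V) = {ι, κ} ∉ τ ✗.
  V = {[η=λ], [ι=κ]}: π^{-1}(V) = {η, ι, κ, λ} ∈ τ ✓.
  V = {[θ], [ι=κ]}: π^{-1}(V) = {θ, ι, κ} ∉ τ ✗.
  V = {[η=λ], [θ], [ι=κ]}: π^{-1}(V) = {η, θ, ι, κ, λ} ∈ τ ✓.
Open sets in the quotient: τ_Q = {{}, {[η=λ], [ι=κ]}, {[η=λ], [θ], [ι=κ]}} (3 elements).


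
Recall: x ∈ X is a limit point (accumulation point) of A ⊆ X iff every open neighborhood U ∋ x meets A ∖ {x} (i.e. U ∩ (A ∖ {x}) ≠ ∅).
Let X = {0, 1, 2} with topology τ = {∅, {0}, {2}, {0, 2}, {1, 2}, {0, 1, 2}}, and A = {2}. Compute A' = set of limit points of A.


A' = {1}

For each x ∈ X, list the open sets U ∈ τ with x ∈ U, then check whether U ∩ (A ∖ {x}) ≠ ∅ for every such U.
  x = 0: open {0} ∋ x has {0} ∩ (A ∖ {0}) = ∅, so x is NOT a limit point.
  x = 1: opens ∋ x are {1, 2}, {0, 1, 2}; each meets A ∖ {1}, so x IS a limit point.
  x = 2: open {2} ∋ x has {2} ∩ (A ∖ {2}) = ∅, so x is NOT a limit point.
Collecting: A' = {1}.


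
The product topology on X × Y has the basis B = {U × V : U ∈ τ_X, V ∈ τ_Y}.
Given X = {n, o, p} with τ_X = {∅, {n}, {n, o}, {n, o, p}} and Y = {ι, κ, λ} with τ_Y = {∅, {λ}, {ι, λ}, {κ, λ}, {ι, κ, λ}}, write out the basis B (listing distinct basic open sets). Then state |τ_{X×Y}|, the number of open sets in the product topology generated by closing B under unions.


Basis B = {∅ × ∅, {n} × {λ}, {n} × {ι, λ}, {n} × {κ, λ}, {n, o} × {λ}, {n} × {ι, κ, λ}, {n, o, p} × {λ}, {n, o} × {ι, λ}, {n, o} × {κ, λ}, {n, o} × {ι, κ, λ}, {n, o, p} × {ι, λ}, {n, o, p} × {κ, λ}, {n, o, p} × {ι, κ, λ}}; |τ_{X×Y}| = 30.

Enumerate products U × V with U ∈ τ_X, V ∈ τ_Y (deduplicated):
  ∅ × ∅ = {} (∅)
  {n} × {λ} = {(n,λ)}
  {n} × {ι, λ} = {(n,ι), (n,λ)}
  {n} × {κ, λ} = {(n,κ), (n,λ)}
  {n, o} × {λ} = {(n,λ), (o,λ)}
  {n} × {ι, κ, λ} = {(n,ι), (n,κ), (n,λ)}
  {n, o, p} × {λ} = {(n,λ), (o,λ), (p,λ)}
  {n, o} × {ι, λ} = {(n,ι), (n,λ), (o,ι), (o,λ)}
  {n, o} × {κ, λ} = {(n,κ), (n,λ), (o,κ), (o,λ)}
  {n, o} × {ι, κ, λ} = {(n,ι), (n,κ), (n,λ), (o,ι), (o,κ), (o,λ)}
  {n, o, p} × {ι, λ} = {(n,ι), (n,λ), (o,ι), (o,λ), (p,ι), (p,λ)}
  {n, o, p} × {κ, λ} = {(n,κ), (n,λ), (o,κ), (o,λ), (p,κ), (p,λ)}
  {n, o, p} × {ι, κ, λ} = {(n,ι), (n,κ), (n,λ), (o,ι), (o,κ), (o,λ), (p,ι), (p,κ), (p,λ)}
These 13 distinct sets form the basis B.
Close under arbitrary unions to get τ_{X×Y}; counting gives |τ_{X×Y}| = 30.


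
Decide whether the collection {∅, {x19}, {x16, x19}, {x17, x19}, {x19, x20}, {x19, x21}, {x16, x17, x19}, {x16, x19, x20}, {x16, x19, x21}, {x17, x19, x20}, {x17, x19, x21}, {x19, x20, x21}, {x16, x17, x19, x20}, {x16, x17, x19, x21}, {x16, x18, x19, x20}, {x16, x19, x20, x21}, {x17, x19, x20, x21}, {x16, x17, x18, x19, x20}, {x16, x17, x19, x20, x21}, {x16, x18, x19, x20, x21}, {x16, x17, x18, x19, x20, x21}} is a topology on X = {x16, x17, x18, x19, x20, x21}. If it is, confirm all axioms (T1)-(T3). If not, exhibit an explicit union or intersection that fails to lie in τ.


τ IS a topology on X.

Axiom (T1): ∅ ∈ τ? Yes; X ∈ τ? Yes.
Axiom (T2/T3): check pairwise unions and intersections of members of τ.
All pairwise intersections and unions checked — each lies in τ. Therefore τ satisfies (T1), (T2), (T3): it IS a topology on X.


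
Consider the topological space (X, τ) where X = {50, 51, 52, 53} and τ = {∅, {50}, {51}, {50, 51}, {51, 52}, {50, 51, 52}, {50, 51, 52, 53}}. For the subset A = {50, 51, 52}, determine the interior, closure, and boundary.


int(A) = {50, 51, 52}, cl(A) = {50, 51, 52, 53}, ∂A = {53}.

Closed sets in (X, τ) are complements of opens:
  closed(X, τ) = {∅, {53}, {50, 53}, {52, 53}, {50, 52, 53}, {51, 52, 53}, {50, 51, 52, 53}}.
int(A) = ⋃ {U ∈ τ : U ⊆ A}. Opens contained in A: ∅, {50}, {51}, {50, 51}, {51, 52}, {50, 51, 52}.
Taking the union of these: int(A) = {50, 51, 52}.
cl(A) = ⋂ {C closed : A ⊆ C}. Closed sets containing A: {50, 51, 52, 53}.
Intersecting these: cl(A) = {50, 51, 52, 53}.
∂A = cl(A) ∖ int(A) = {50, 51, 52, 53} ∖ {50, 51, 52} = {53}.


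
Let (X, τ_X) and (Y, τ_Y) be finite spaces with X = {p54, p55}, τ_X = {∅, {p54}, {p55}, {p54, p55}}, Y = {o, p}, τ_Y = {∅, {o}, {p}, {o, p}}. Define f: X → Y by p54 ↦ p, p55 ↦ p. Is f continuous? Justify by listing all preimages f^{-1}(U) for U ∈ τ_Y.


f IS continuous.

Compute f^{-1}(U) for each U ∈ τ_Y:
  U = ∅: f^{-1}(U) = ∅ ∈ τ_X ✓.
  U = {o}: f^{-1}(U) = ∅ ∈ τ_X ✓.
  U = {p}: f^{-1}(U) = {p54, p55} ∈ τ_X ✓.
  U = {o, p}: f^{-1}(U) = {p54, p55} ∈ τ_X ✓.
Every preimage lies in τ_X, so f IS continuous.


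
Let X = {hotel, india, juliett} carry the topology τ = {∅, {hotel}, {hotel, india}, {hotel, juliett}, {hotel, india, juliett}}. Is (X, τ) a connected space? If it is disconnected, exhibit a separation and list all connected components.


(X, τ) is connected.

Find clopen sets (U ∈ τ with X ∖ U ∈ τ):
  U = ∅, X ∖ U = {hotel, india, juliett} — both open, so U is clopen.
  U = {hotel, india, juliett}, X ∖ U = ∅ — both open, so U is clopen.
Only trivial clopens (∅ and X) exist, so (X, τ) is connected.
Compute connected components by grouping points that agree on all clopens:
  component: {hotel, india, juliett}


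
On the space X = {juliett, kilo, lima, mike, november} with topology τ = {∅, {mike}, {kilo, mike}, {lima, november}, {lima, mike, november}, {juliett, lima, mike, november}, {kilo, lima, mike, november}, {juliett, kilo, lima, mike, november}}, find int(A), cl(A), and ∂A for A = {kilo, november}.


int(A) = ∅, cl(A) = {juliett, kilo, lima, november}, ∂A = {juliett, kilo, lima, november}.

Closed sets in (X, τ) are complements of opens:
  closed(X, τ) = {∅, {juliett}, {kilo}, {juliett, kilo}, {juliett, kilo, mike}, {juliett, lima, november}, {juliett, kilo, lima, november}, {juliett, kilo, lima, mike, november}}.
int(A) = ⋃ {U ∈ τ : U ⊆ A}. Opens contained in A: ∅.
Taking the union of these: int(A) = ∅.
cl(A) = ⋂ {C closed : A ⊆ C}. Closed sets containing A: {juliett, kilo, lima, november}, {juliett, kilo, lima, mike, november}.
Intersecting these: cl(A) = {juliett, kilo, lima, november}.
∂A = cl(A) ∖ int(A) = {juliett, kilo, lima, november} ∖ ∅ = {juliett, kilo, lima, november}.


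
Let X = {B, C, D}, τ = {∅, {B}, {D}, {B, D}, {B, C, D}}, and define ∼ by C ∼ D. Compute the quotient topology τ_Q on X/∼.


X/∼ = {[B], [C=D]}; |τ_Q| = 3.

Equivalence classes: [B], [C=D].
Quotient map π: X → X/∼ sends B ↦ [B], C ↦ [C=D], D ↦ [C=D].
For each subset V ⊆ X/∼, compute π^{-1}(V) ⊆ X and check whether π^{-1}(V) ∈ τ. V is open in τ_Q iff π^{-1}(V) ∈ τ.
  V = {}: π^{-1}(V) = ∅ ∈ τ ✓.
  V = {[B]}: π^{-1}(V) = {B} ∈ τ ✓.
  V = {[C=D]}: π^{-1}(V) = {C, D} ∉ τ ✗.
  V = {[B], [C=D]}: π^{-1}(V) = {B, C, D} ∈ τ ✓.
Open sets in the quotient: τ_Q = {{}, {[B]}, {[B], [C=D]}} (3 elements).


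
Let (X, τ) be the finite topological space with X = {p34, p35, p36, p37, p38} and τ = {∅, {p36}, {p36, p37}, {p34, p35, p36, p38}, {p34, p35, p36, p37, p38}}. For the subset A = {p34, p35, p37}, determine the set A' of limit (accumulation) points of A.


A' = {p34, p35, p38}

For each x ∈ X, list the open sets U ∈ τ with x ∈ U, then check whether U ∩ (A ∖ {x}) ≠ ∅ for every such U.
  x = p34: opens ∋ x are {p34, p35, p36, p38}, {p34, p35, p36, p37, p38}; each meets A ∖ {p34}, so x IS a limit point.
  x = p35: opens ∋ x are {p34, p35, p36, p38}, {p34, p35, p36, p37, p38}; each meets A ∖ {p35}, so x IS a limit point.
  x = p36: open {p36} ∋ x has {p36} ∩ (A ∖ {p36}) = ∅, so x is NOT a limit point.
  x = p37: open {p36, p37} ∋ x has {p36, p37} ∩ (A ∖ {p37}) = ∅, so x is NOT a limit point.
  x = p38: opens ∋ x are {p34, p35, p36, p38}, {p34, p35, p36, p37, p38}; each meets A ∖ {p38}, so x IS a limit point.
Collecting: A' = {p34, p35, p38}.


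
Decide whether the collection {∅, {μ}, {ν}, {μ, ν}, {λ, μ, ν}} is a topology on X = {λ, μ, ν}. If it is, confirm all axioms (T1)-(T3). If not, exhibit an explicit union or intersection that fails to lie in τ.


τ IS a topology on X.

Axiom (T1): ∅ ∈ τ? Yes; X ∈ τ? Yes.
Axiom (T2/T3): check pairwise unions and intersections of members of τ.
All pairwise intersections and unions checked — each lies in τ. Therefore τ satisfies (T1), (T2), (T3): it IS a topology on X.


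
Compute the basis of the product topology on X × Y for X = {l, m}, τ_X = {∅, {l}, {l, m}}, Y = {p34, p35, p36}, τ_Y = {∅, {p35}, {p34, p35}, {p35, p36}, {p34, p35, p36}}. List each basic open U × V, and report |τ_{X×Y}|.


Basis B = {∅ × ∅, {l} × {p35}, {l} × {p34, p35}, {l} × {p35, p36}, {l, m} × {p35}, {l} × {p34, p35, p36}, {l, m} × {p34, p35}, {l, m} × {p35, p36}, {l, m} × {p34, p35, p36}}; |τ_{X×Y}| = 14.

Enumerate products U × V with U ∈ τ_X, V ∈ τ_Y (deduplicated):
  ∅ × ∅ = {} (∅)
  {l} × {p35} = {(l,p35)}
  {l} × {p34, p35} = {(l,p34), (l,p35)}
  {l} × {p35, p36} = {(l,p35), (l,p36)}
  {l, m} × {p35} = {(l,p35), (m,p35)}
  {l} × {p34, p35, p36} = {(l,p34), (l,p35), (l,p36)}
  {l, m} × {p34, p35} = {(l,p34), (l,p35), (m,p34), (m,p35)}
  {l, m} × {p35, p36} = {(l,p35), (l,p36), (m,p35), (m,p36)}
  {l, m} × {p34, p35, p36} = {(l,p34), (l,p35), (l,p36), (m,p34), (m,p35), (m,p36)}
These 9 distinct sets form the basis B.
Close under arbitrary unions to get τ_{X×Y}; counting gives |τ_{X×Y}| = 14.


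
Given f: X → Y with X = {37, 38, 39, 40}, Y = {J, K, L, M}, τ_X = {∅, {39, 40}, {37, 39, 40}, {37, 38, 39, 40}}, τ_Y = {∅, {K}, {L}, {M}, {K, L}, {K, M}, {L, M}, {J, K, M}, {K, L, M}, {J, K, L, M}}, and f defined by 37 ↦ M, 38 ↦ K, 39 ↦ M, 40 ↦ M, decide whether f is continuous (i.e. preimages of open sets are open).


f is NOT continuous.

Compute f^{-1}(U) for each U ∈ τ_Y:
  U = ∅: f^{-1}(U) = ∅ ∈ τ_X ✓.
  U = {K}: f^{-1}(U) = {38} ∉ τ_X ✗.
  U = {L}: f^{-1}(U) = ∅ ∈ τ_X ✓.
  U = {M}: f^{-1}(U) = {37, 39, 40} ∈ τ_X ✓.
  U = {K, L}: f^{-1}(U) = {38} ∉ τ_X ✗.
  U = {K, M}: f^{-1}(U) = {37, 38, 39, 40} ∈ τ_X ✓.
  U = {L, M}: f^{-1}(U) = {37, 39, 40} ∈ τ_X ✓.
  U = {J, K, M}: f^{-1}(U) = {37, 38, 39, 40} ∈ τ_X ✓.
  U = {K, L, M}: f^{-1}(U) = {37, 38, 39, 40} ∈ τ_X ✓.
  U = {J, K, L, M}: f^{-1}(U) = {37, 38, 39, 40} ∈ τ_X ✓.
Found U = {K} with f^{-1}(U) = {38} not in τ_X. Therefore f is NOT continuous.


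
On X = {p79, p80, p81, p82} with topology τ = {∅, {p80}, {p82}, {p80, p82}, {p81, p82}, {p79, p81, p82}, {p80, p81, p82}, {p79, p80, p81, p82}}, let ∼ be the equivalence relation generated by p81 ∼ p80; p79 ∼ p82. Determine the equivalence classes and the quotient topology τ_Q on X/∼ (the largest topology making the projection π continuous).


X/∼ = {[p79=p82], [p80=p81]}; |τ_Q| = 2.

Equivalence classes: [p79=p82], [p80=p81].
Quotient map π: X → X/∼ sends p79 ↦ [p79=p82], p80 ↦ [p80=p81], p81 ↦ [p80=p81], p82 ↦ [p79=p82].
For each subset V ⊆ X/∼, compute π^{-1}(V) ⊆ X and check whether π^{-1}(V) ∈ τ. V is open in τ_Q iff π^{-1}(V) ∈ τ.
  V = {}: π^{-1}(V) = ∅ ∈ τ ✓.
  V = {[p79=p82]}: π^{-1}(V) = {p79, p82} ∉ τ ✗.
  V = {[p80=p81]}: π^{-1}(V) = {p80, p81} ∉ τ ✗.
  V = {[p79=p82], [p80=p81]}: π^{-1}(V) = {p79, p80, p81, p82} ∈ τ ✓.
Open sets in the quotient: τ_Q = {{}, {[p79=p82], [p80=p81]}} (2 elements).


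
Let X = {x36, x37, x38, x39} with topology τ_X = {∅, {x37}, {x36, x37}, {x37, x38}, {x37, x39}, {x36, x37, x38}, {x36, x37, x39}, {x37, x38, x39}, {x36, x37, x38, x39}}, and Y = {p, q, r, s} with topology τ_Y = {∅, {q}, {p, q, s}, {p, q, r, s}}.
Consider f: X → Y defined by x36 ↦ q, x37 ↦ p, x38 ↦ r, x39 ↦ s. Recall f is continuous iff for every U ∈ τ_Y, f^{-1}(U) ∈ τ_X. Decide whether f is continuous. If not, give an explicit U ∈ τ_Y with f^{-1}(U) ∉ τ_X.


f is NOT continuous.

Compute f^{-1}(U) for each U ∈ τ_Y:
  U = ∅: f^{-1}(U) = ∅ ∈ τ_X ✓.
  U = {q}: f^{-1}(U) = {x36} ∉ τ_X ✗.
  U = {p, q, s}: f^{-1}(U) = {x36, x37, x39} ∈ τ_X ✓.
  U = {p, q, r, s}: f^{-1}(U) = {x36, x37, x38, x39} ∈ τ_X ✓.
Found U = {q} with f^{-1}(U) = {x36} not in τ_X. Therefore f is NOT continuous.


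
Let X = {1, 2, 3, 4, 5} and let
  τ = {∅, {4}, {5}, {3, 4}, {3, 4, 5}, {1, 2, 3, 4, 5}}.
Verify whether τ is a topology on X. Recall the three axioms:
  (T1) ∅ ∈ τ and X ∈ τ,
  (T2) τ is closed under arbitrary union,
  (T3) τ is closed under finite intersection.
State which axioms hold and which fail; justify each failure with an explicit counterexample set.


τ is NOT a topology on X.

Axiom (T1): ∅ ∈ τ? Yes; X ∈ τ? Yes.
Axiom (T2/T3): check pairwise unions and intersections of members of τ.
Counterexample for (T2): {4} ∪ {5} = {4, 5} ∉ τ. Therefore τ is NOT a topology.


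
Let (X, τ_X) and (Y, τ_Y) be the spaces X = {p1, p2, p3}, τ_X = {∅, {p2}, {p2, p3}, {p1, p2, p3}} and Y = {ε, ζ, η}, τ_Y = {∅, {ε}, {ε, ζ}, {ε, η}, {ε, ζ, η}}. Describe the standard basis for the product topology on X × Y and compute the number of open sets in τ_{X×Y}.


Basis B = {∅ × ∅, {p2} × {ε}, {p2} × {ε, ζ}, {p2} × {ε, η}, {p2, p3} × {ε}, {p1, p2, p3} × {ε}, {p2} × {ε, ζ, η}, {p2, p3} × {ε, ζ}, {p2, p3} × {ε, η}, {p1, p2, p3} × {ε, ζ}, {p1, p2, p3} × {ε, η}, {p2, p3} × {ε, ζ, η}, {p1, p2, p3} × {ε, ζ, η}}; |τ_{X×Y}| = 30.

Enumerate products U × V with U ∈ τ_X, V ∈ τ_Y (deduplicated):
  ∅ × ∅ = {} (∅)
  {p2} × {ε} = {(p2,ε)}
  {p2} × {ε, ζ} = {(p2,ε), (p2,ζ)}
  {p2} × {ε, η} = {(p2,ε), (p2,η)}
  {p2, p3} × {ε} = {(p2,ε), (p3,ε)}
  {p1, p2, p3} × {ε} = {(p1,ε), (p2,ε), (p3,ε)}
  {p2} × {ε, ζ, η} = {(p2,ε), (p2,ζ), (p2,η)}
  {p2, p3} × {ε, ζ} = {(p2,ε), (p2,ζ), (p3,ε), (p3,ζ)}
  {p2, p3} × {ε, η} = {(p2,ε), (p2,η), (p3,ε), (p3,η)}
  {p1, p2, p3} × {ε, ζ} = {(p1,ε), (p1,ζ), (p2,ε), (p2,ζ), (p3,ε), (p3,ζ)}
  {p1, p2, p3} × {ε, η} = {(p1,ε), (p1,η), (p2,ε), (p2,η), (p3,ε), (p3,η)}
  {p2, p3} × {ε, ζ, η} = {(p2,ε), (p2,ζ), (p2,η), (p3,ε), (p3,ζ), (p3,η)}
  {p1, p2, p3} × {ε, ζ, η} = {(p1,ε), (p1,ζ), (p1,η), (p2,ε), (p2,ζ), (p2,η), (p3,ε), (p3,ζ), (p3,η)}
These 13 distinct sets form the basis B.
Close under arbitrary unions to get τ_{X×Y}; counting gives |τ_{X×Y}| = 30.
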